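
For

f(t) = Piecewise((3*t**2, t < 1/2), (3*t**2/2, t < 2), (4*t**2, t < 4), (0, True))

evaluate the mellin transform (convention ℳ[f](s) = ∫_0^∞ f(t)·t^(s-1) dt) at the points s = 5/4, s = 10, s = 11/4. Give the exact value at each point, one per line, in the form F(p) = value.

decompose at 1/2, 2; ℳ[f](s) sums the 3 pieces' integrals
piece [0, 1/2): integrate 3*t**2 against the kernel
piece [1/2, 2): integrate 3*t**2/2 against the kernel
∫ 4*t**2·t^(s-1) over [2, 4)

F(5/4) = -80*2**(1/4)/13 + 3*2**(3/4)/104 + 1024*sqrt(2)/13
F(10) = 183223975937/32768
F(11/4) = -160*2**(3/4)/19 + 3*2**(1/4)/304 + 8192*sqrt(2)/19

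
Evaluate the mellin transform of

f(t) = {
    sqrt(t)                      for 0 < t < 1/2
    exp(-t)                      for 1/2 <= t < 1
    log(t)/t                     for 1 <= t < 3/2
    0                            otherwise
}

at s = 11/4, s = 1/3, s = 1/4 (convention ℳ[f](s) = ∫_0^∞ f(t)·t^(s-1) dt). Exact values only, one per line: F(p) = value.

breakpoints 1/2, 1: one integral from each of the 3 segments
segment 0 to 1/2 holds sqrt(t); add its integral
∫ over [1/2, 1) of exp(-t)·t^(s-1) joins the sum
on [1, 3/2): add ∫ log(t)/t·t^(s-1) dt

F(11/4) = -uppergamma(11/4, 1) - 12*2**(1/4)*3**(3/4)/49 + 2**(3/4)/52 + 16/49 + log(3**(3*2**(1/4)*3**(3/4)/7)/2**(3*2**(1/4)*3**(3/4)/7)) + uppergamma(11/4, 1/2)
F(1/3) = -3*2**(2/3)*3**(1/3)/4 + log(2**(2**(2/3)*3**(1/3)/2)/3**(2**(2/3)*3**(1/3)/2)) - uppergamma(1/3, 1) + uppergamma(1/3, 1/2) + 3*2**(1/6)/5 + 9/4
F(1/4) = -16*2**(3/4)*3**(1/4)/27 + log(2**(4*2**(3/4)*3**(1/4)/9)/3**(4*2**(3/4)*3**(1/4)/9)) - uppergamma(1/4, 1) + uppergamma(1/4, 1/2) + 2*2**(1/4)/3 + 16/9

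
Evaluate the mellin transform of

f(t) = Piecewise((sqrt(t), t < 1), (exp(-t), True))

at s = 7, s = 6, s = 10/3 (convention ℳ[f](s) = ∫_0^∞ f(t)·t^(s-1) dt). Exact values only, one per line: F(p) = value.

along the cuts 1, ℳ[f](s) splits into 2 integrals
over [0, 1), the kernel integral of sqrt(t) enters the sum
segment [1, ∞) carries exp(-t); integrate it

F(7) = 2/15 + 1957*exp(-1)
F(6) = 2/13 + 326*exp(-1)
F(10/3) = 6/23 + uppergamma(10/3, 1)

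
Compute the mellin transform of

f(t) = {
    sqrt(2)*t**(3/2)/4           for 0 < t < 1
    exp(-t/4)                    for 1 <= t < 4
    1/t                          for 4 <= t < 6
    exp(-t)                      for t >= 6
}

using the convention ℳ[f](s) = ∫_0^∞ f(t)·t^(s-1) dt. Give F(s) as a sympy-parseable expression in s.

2**s*(12*24**s*(s - 1)*(2*s + 3)*uppergamma(s, 1/4) - 12*24**s*(s - 1)*(2*s + 3)*uppergamma(s, 1) - 3*24**s*(2*s + 3) + 2*36**s*(2*s + 3) + 12*6**s*(s - 1)*(2*s + 3)*uppergamma(s, 6) + 6*sqrt(2)*6**s*(s - 1))/(12*12**s*(s - 1)*(2*s + 3))
  Re(s) > -3/2

undo the common scale on t: t**(3/2) on [0, 1/2); exp(-t/2) on [1/2, 2); 1/(2*t) on [2, 3); …
summing 4 kernel integrals split by 1, 4, 6 yields ℳ[f](s)
segment 0 to 1 holds sqrt(2)*t**(3/2)/4; add its integral
∫ over [1, 4) of exp(-t/4)·t^(s-1) joins the sum
over [4, 6), the kernel integral of 1/t enters the sum
piece [6, ∞): integrate exp(-t) against the kernel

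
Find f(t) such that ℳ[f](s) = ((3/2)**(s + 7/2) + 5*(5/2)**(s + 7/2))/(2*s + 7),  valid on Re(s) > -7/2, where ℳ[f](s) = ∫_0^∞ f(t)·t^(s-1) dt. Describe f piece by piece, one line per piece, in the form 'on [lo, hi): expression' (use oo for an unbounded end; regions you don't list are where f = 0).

on [0, 3/2): 3*t**(7/2)
on [3/2, 5/2): 5*t**(7/2)/2

integrate the 2 segments split at 3/2, then add the results
on [0, 3/2) integrate f = 3*t**(7/2) against the kernel
over [3/2, 5/2), the kernel integral of 5*t**(7/2)/2 enters the sum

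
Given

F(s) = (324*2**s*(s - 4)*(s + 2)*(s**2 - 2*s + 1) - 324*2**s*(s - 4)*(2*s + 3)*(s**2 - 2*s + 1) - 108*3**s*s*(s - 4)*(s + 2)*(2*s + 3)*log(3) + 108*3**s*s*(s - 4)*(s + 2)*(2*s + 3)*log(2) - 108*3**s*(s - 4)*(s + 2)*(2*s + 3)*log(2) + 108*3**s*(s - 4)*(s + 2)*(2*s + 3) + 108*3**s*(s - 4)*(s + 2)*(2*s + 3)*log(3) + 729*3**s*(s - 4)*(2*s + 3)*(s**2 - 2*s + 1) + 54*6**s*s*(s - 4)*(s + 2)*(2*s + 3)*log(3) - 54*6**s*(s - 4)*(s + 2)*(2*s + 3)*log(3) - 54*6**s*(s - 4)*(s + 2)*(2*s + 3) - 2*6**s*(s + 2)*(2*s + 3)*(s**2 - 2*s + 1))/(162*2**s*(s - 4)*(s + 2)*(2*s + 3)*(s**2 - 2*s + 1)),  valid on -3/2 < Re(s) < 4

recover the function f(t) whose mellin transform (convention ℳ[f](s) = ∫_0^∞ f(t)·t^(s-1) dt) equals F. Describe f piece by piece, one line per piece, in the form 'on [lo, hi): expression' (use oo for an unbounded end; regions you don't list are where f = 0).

on [0, 1): t**(3/2)
on [1, 3/2): 2*t**2
on [3/2, 3): log(t)/t
on [3, oo): t**(-4)

along the cuts 1, 3/2, 3, ℳ[f](s) splits into 4 integrals
piece [0, 1): integrate t**(3/2) against the kernel
segment [1, 3/2) carries 2*t**2; integrate it
over [3/2, 3), the kernel integral of log(t)/t enters the sum
over [3, ∞), the kernel integral of t**(-4) enters the sum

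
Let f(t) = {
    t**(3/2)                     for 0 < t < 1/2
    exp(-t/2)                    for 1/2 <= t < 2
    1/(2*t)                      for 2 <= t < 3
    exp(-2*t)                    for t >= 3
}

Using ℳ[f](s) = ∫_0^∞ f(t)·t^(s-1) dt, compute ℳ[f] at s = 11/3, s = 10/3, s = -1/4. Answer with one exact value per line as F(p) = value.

summing 4 kernel integrals split by 1/2, 2, 3 yields ℳ[f](s)
for t in [0, 1/2): the term is ∫ t**(3/2)·t^(s-1)
piece [1/2, 2): integrate exp(-t/2) against the kernel
piece [2, 3): integrate 1/(2*t) against the kernel
piece [3, ∞): integrate exp(-2*t) against the kernel

F(11/3) = -8*2**(2/3)*uppergamma(11/3, 1) - 3*2**(2/3)/4 + 3*2**(5/6)/992 + 2**(1/3)*uppergamma(11/3, 6)/16 + 27*3**(2/3)/16 + 8*2**(2/3)*uppergamma(11/3, 1/4)
F(10/3) = -8*2**(1/3)*uppergamma(10/3, 1) - 6*2**(1/3)/7 + 3*2**(1/6)/464 + 2**(2/3)*uppergamma(10/3, 6)/16 + 27*3**(1/3)/14 + 8*2**(1/3)*uppergamma(10/3, 1/4)
F(-1/4) = -2**(3/4)*uppergamma(-1/4, 1)/2 - 2*3**(3/4)/45 + 2**(1/4)*uppergamma(-1/4, 6) + 3*2**(3/4)/10 + 2**(3/4)*uppergamma(-1/4, 1/4)/2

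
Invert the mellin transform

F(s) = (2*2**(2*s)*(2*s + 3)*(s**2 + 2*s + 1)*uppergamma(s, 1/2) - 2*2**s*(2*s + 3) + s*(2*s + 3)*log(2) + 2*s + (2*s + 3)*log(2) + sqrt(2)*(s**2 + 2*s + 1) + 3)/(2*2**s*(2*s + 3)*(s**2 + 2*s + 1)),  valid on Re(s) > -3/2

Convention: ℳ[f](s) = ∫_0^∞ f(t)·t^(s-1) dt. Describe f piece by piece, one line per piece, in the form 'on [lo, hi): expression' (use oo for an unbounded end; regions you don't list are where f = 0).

on [0, 1/2): t**(3/2)
on [1/2, 1): t*log(t)
on [1, oo): exp(-t/2)

cuts at 1/2, 1: linearity sums the 3 kernel integrals
piece [0, 1/2): integrate t**(3/2) against the kernel
∫ t*log(t)·t^(s-1) over [1/2, 1)
∫ over [1, ∞) of exp(-t/2)·t^(s-1) joins the sum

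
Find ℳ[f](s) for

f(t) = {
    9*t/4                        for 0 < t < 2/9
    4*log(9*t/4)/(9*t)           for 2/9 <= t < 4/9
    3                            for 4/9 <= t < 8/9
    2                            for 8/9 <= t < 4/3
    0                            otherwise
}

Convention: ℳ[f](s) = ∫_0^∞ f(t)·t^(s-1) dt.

back out the common scale on t: 3*t/2 on [0, 1/3); 2*log(3*t/2)/(3*t) on [1/3, 2/3); 3 on [2/3, 4/3); …
reversing the common scale on t: t on [0, 1/2); log(t)/t on [1/2, 1); 3 on [1, 2); …
summing 4 kernel integrals split by 2/9, 4/9, 8/9 yields ℳ[f](s)
the [0, 2/9) slice contributes ∫ 9*t/4·t^(s-1) dt
∫ over [2/9, 4/9) of 4*log(9*t/4)/(9*t)·t^(s-1) joins the sum
∫ 3·t^(s-1) over [4/9, 8/9)
∫ over [8/9, 4/3) of 2·t^(s-1) joins the sum

2**s*(2*2**(2*s)*(s + 1)*(s**2 - 2*s + 1) - 2*2**s*s*(s + 1) - 6*2**s*(s + 1)*(s**2 - 2*s + 1) + 4*6**s*(s + 1)*(s**2 - 2*s + 1) + 4*s**2*(s + 1)*log(2) - 4*s*(s + 1)*log(2) + 4*s*(s + 1) + s*(s**2 - 2*s + 1))/(2*9**s*s*(s + 1)*(s**2 - 2*s + 1))
  Re(s) > -1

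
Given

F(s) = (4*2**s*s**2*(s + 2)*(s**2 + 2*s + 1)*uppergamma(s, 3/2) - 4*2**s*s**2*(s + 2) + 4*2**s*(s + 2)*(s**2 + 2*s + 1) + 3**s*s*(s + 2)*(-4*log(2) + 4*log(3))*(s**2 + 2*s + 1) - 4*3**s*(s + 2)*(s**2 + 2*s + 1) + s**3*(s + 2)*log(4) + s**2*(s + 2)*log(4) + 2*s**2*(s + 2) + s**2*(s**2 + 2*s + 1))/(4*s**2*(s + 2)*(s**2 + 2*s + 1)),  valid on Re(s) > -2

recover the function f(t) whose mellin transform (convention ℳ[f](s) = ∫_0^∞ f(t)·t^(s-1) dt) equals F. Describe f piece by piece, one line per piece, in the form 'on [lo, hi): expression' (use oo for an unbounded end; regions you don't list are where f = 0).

the common scale on t comes off first: t**2 on [0, 1/2); t*log(t) on [1/2, 1); log(t) on [1, 3/2); …
decompose at 1, 2, 3; ℳ[f](s) sums the 4 pieces' integrals
for t in [0, 1): the term is ∫ t**2/4·t^(s-1)
∫ t*log(t/2)/2·t^(s-1) over [1, 2)
between 2 and 3 the integrand is log(t/2)·t^(s-1)
the [3, ∞) slice contributes ∫ exp(-t/2)·t^(s-1) dt

on [0, 1): t**2/4
on [1, 2): t*log(t/2)/2
on [2, 3): log(t/2)
on [3, oo): exp(-t/2)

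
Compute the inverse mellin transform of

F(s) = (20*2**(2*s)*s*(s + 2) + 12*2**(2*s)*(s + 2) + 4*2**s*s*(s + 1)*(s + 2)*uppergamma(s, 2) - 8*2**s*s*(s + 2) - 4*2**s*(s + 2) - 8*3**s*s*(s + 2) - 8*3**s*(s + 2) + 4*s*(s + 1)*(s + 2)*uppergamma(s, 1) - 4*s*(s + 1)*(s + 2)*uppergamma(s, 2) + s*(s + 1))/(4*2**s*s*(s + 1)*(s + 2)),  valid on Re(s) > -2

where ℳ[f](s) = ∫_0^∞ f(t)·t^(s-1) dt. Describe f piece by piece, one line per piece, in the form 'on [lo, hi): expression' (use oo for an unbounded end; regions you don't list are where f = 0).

along the cuts 1/2, 1, 3/2, 2, ℳ[f](s) splits into 5 integrals
segment 0 to 1/2 holds t**2; add its integral
for t in [1/2, 1): the term is ∫ exp(-2*t)·t^(s-1)
for t in [1, 3/2): the term is ∫ (t + 1)·t^(s-1)
piece [3/2, 2): integrate (t + 3) against the kernel
the [2, ∞) slice contributes ∫ exp(-t)·t^(s-1) dt

on [0, 1/2): t**2
on [1/2, 1): exp(-2*t)
on [1, 3/2): t + 1
on [3/2, 2): t + 3
on [2, oo): exp(-t)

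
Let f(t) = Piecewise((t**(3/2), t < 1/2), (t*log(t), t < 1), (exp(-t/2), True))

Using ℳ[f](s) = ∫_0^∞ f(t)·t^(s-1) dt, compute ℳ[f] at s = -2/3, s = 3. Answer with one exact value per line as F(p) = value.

F(-2/3) = 2**(2/3)*(-90*2**(1/3) + 5*2**(2/3)*uppergamma(-2/3, 1/2) + 6*sqrt(2) + 30*log(2) + 90)/20
F(3) = -15/256 + sqrt(2)/144 + log(2)/64 + 26*exp(-1/2)

breakpoints 1/2, 1: one integral from each of the 3 segments
between 0 and 1/2 the integrand is t**(3/2)·t^(s-1)
piece [1/2, 1): integrate t*log(t) against the kernel
over [1, ∞), the kernel integral of exp(-t/2) enters the sum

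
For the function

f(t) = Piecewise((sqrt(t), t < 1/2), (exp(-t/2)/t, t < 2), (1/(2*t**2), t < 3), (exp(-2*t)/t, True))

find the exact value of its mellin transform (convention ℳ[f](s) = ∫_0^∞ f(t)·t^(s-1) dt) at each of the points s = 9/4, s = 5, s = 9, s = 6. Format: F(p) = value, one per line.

peel off the shared t-power: t**(3/2) on [0, 1/2); exp(-t/2) on [1/2, 2); 1/(2*t) on [2, 3); …
slice at 1/2, 2, 3, transform all 4 pieces, and sum them
segment [0, 1/2) carries sqrt(t); integrate it
[1/2, 2) adds the kernel integral of exp(-t/2)/t
on [2, 3) integrate f = 1/(2*t**2) against the kernel
[3, ∞) adds the kernel integral of exp(-2*t)/t

F(9/4) = -43*2**(1/4)/22 - 2*2**(1/4)*uppergamma(5/4, 1) + 2**(3/4)*uppergamma(5/4, 6)/4 + 2*2**(1/4)*uppergamma(5/4, 1/4) + 2*3**(1/4)
F(5) = -256*exp(-1) + sqrt(2)/352 + 183*exp(-6)/8 + 19/6 + 493*exp(-1/4)/4
F(9) = -3507200*exp(-1) + sqrt(2)/9728 + 94545*exp(-6)/16 + 2059/14 + 106028861*exp(-1/4)/64
F(6) = -2080*exp(-1) + sqrt(2)/832 + 345*exp(-6)/4 + 65/8 + 7889*exp(-1/4)/8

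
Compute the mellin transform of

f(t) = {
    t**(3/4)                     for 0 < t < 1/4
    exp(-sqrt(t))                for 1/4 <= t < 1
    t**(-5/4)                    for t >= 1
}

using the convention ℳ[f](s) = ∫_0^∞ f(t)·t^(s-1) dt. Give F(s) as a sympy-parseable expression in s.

(2*2**(2*s)*(4*s - 5)*(4*s + 3)*uppergamma(2*s, 1/2) - 2*2**(2*s)*(4*s - 5)*(4*s + 3)*uppergamma(2*s, 1) - 4*2**(2*s)*(4*s + 3) + sqrt(2)*(4*s - 5))/(4**s*(4*s - 5)*(4*s + 3))
  -3/4 < Re(s) < 5/4

undo the power substitution: t**(3/2) on [0, 1/2); exp(-t) on [1/2, 1); t**(-5/2) on [1, ∞)
linearity at 1/4, 1 turns ℳ[f](s) into 3 summed integrals
on [0, 1/4): add ∫ t**(3/4)·t^(s-1) dt
∫ exp(-sqrt(t))·t^(s-1) over [1/4, 1)
piece [1, ∞): integrate t**(-5/4) against the kernel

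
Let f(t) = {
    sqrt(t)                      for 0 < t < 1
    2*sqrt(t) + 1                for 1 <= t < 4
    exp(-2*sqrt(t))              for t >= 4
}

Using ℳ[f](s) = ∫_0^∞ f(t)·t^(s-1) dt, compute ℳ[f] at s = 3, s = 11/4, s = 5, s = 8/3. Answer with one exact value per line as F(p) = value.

F(3) = 643*exp(-4)/4 + 657/7
F(11/4) = (sqrt(2)*(135135*sqrt(pi)*exp(4)*erfc(2) + 9266972)/146432 + (-98304 + 7471104*sqrt(2))*exp(4)/146432)*exp(-4)
F(5) = 153527*exp(-4)/4 + 52203/55
F(8/3) = -105/152 + 2**(2/3)*uppergamma(16/3, 4)/32 + 996*2**(1/3)/19

strip the power substitution: t on [0, 1); 2*t + 1 on [1, 2); exp(-2*t) on [2, ∞)
treat the 3 regions marked off by 1, 4 separately and sum
∫ sqrt(t)·t^(s-1) over [0, 1)
∫ (2*sqrt(t) + 1)·t^(s-1) over [1, 4)
[4, ∞) adds the kernel integral of exp(-2*sqrt(t))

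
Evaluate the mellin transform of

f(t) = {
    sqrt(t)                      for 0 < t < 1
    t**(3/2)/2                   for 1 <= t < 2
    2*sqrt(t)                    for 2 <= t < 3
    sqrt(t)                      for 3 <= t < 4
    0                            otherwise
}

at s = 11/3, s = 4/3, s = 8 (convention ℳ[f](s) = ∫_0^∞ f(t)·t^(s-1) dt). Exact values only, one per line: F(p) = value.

along the cuts 1, 2, 3, ℳ[f](s) splits into 4 integrals
piece [0, 1): integrate sqrt(t) against the kernel
∫ over [1, 2) of t**(3/2)/2·t^(s-1) joins the sum
segment [2, 3) carries 2*sqrt(t); integrate it
the [3, 4) slice contributes ∫ sqrt(t)·t^(s-1) dt

F(11/3) = -3552*2**(1/6)/775 + 111/775 + 486*3**(1/6)/25 + 1536*2**(1/3)/25
F(4/3) = -276*2**(5/6)/187 + 69/187 + 18*3**(5/6)/11 + 48*2**(2/3)/11
F(8) = -10752*sqrt(2)/323 + 13122*sqrt(3)/17 + 4980757/323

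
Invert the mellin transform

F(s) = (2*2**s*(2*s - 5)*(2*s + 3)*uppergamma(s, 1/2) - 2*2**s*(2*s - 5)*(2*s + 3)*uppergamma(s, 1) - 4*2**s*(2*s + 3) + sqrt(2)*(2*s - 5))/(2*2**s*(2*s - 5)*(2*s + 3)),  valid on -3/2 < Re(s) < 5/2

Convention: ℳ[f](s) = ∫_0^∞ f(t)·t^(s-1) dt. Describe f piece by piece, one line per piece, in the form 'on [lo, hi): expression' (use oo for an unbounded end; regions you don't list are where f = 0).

split f at 1/2, 1: ℳ[f](s) collects 3 kernel integrals
[0, 1/2) adds the kernel integral of t**(3/2)
segment 1/2 to 1 holds exp(-t); add its integral
between 1 and ∞ the integrand is t**(-5/2)·t^(s-1)

on [0, 1/2): t**(3/2)
on [1/2, 1): exp(-t)
on [1, oo): t**(-5/2)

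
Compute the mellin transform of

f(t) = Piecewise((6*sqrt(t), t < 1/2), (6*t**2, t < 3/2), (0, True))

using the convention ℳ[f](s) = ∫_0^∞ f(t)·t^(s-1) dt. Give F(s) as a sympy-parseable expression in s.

split f at 1/2: ℳ[f](s) collects 2 kernel integrals
on [0, 1/2): add ∫ 6*sqrt(t)·t^(s-1) dt
on [1/2, 3/2) integrate f = 6*t**2 against the kernel

3*(9*3**s*(2*s + 1) - 2*s + 4*sqrt(2)*(s + 2) - 1)/(2*2**s*(s + 2)*(2*s + 1))
  Re(s) > -1/2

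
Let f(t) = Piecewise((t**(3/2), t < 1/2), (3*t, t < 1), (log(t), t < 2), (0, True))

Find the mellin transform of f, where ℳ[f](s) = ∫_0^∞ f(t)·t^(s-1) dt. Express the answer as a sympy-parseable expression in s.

split f at 1/2, 1: ℳ[f](s) collects 3 kernel integrals
piece [0, 1/2): integrate t**(3/2) against the kernel
segment [1/2, 1) carries 3*t; integrate it
the [1, 2) slice contributes ∫ log(t)·t^(s-1) dt

(-2*2**(2*s)*(s + 1)*(2*s + 3) + 6*2**s*s**2*(2*s + 3) + 2*2**s*(s + 1)*(2*s + 3) + 4**s*s*(s + 1)*(2*s + 3)*log(4) + sqrt(2)*s**2*(s + 1) - 3*s**2*(2*s + 3))/(2*2**s*s**2*(s + 1)*(2*s + 3))
  Re(s) > -3/2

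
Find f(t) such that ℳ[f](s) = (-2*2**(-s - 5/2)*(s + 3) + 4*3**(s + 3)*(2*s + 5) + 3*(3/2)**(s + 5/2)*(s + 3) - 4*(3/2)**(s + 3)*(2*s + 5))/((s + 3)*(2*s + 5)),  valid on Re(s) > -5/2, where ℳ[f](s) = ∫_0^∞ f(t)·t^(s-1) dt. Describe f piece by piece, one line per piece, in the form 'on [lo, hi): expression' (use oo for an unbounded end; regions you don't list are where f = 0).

on [0, 1/2): t**(5/2)/2
on [1/2, 3/2): 3*t**(5/2)/2
on [3/2, 3): 4*t**3

summing 3 kernel integrals split by 1/2, 3/2 yields ℳ[f](s)
for t in [0, 1/2): the term is ∫ t**(5/2)/2·t^(s-1)
piece [1/2, 3/2): integrate 3*t**(5/2)/2 against the kernel
segment 3/2 to 3 holds 4*t**3; add its integral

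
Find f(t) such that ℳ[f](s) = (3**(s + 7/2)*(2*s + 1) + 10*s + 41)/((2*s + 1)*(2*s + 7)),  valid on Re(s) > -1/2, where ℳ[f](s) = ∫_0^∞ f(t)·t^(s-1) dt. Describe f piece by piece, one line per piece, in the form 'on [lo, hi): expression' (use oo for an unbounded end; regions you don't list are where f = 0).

integrate the 2 segments split at 1, then add the results
on [0, 1): add ∫ 3*sqrt(t)·t^(s-1) dt
the [1, 3) slice contributes ∫ t**(7/2)/2·t^(s-1) dt

on [0, 1): 3*sqrt(t)
on [1, 3): t**(7/2)/2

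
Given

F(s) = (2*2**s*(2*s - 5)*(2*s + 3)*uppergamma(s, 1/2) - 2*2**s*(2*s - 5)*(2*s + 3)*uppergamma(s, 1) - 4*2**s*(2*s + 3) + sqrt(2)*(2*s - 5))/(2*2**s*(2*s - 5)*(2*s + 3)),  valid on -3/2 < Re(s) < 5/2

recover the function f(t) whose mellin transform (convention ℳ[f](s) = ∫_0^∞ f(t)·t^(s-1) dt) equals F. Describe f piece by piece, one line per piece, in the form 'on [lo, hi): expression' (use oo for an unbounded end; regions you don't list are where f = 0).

on [0, 1/2): t**(3/2)
on [1/2, 1): exp(-t)
on [1, oo): t**(-5/2)

along the cuts 1/2, 1, ℳ[f](s) splits into 3 integrals
between 0 and 1/2 the integrand is t**(3/2)·t^(s-1)
∫ exp(-t)·t^(s-1) over [1/2, 1)
on [1, ∞) integrate f = t**(-5/2) against the kernel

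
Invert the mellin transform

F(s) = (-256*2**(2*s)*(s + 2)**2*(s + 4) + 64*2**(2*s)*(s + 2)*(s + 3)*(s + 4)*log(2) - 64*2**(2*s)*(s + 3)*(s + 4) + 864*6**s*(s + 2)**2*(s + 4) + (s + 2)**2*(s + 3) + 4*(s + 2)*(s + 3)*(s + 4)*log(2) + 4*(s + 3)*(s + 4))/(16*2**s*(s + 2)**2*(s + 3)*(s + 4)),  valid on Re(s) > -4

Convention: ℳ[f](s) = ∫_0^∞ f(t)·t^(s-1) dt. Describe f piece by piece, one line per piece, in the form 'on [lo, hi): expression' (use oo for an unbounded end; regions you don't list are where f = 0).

undo the shared t-power: t**2 on [0, 1/2); log(t) on [1/2, 2); 2*t on [2, 3)
f breaks at 1/2, 2 into 3 integrals to sum
for t in [0, 1/2): the term is ∫ t**4·t^(s-1)
∫ t**2*log(t)·t^(s-1) over [1/2, 2)
segment 2 to 3 holds 2*t**3; add its integral

on [0, 1/2): t**4
on [1/2, 2): t**2*log(t)
on [2, 3): 2*t**3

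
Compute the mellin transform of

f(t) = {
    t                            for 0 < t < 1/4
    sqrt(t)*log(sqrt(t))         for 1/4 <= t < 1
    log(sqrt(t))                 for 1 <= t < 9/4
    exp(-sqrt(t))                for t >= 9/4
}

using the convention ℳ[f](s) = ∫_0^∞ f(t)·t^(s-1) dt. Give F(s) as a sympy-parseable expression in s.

(8*2**(2*s)*s**2*(s + 1)*(4*s**2 + 4*s + 1)*uppergamma(2*s, 3/2) - 8*2**(2*s)*s**2*(s + 1) + 2*2**(2*s)*(s + 1)*(4*s**2 + 4*s + 1) + 9**s*s*(s + 1)*(-4*log(2) + 4*log(3))*(4*s**2 + 4*s + 1) - 2*9**s*(s + 1)*(4*s**2 + 4*s + 1) + 8*s**3*(s + 1)*log(2) + 4*s**2*(s + 1)*log(2) + 4*s**2*(s + 1) + s**2*(4*s**2 + 4*s + 1))/(4*2**(2*s)*s**2*(s + 1)*(4*s**2 + 4*s + 1))
  Re(s) > -1

strip the power substitution: t**2 on [0, 1/2); t*log(t) on [1/2, 1); log(t) on [1, 3/2); …
the 4 pieces separated at 1/4, 1, 9/4 each add one integral
between 0 and 1/4 the integrand is t·t^(s-1)
piece [1/4, 1): integrate sqrt(t)*log(sqrt(t)) against the kernel
over [1, 9/4), the kernel integral of log(sqrt(t)) enters the sum
over [9/4, ∞), the kernel integral of exp(-sqrt(t)) enters the sum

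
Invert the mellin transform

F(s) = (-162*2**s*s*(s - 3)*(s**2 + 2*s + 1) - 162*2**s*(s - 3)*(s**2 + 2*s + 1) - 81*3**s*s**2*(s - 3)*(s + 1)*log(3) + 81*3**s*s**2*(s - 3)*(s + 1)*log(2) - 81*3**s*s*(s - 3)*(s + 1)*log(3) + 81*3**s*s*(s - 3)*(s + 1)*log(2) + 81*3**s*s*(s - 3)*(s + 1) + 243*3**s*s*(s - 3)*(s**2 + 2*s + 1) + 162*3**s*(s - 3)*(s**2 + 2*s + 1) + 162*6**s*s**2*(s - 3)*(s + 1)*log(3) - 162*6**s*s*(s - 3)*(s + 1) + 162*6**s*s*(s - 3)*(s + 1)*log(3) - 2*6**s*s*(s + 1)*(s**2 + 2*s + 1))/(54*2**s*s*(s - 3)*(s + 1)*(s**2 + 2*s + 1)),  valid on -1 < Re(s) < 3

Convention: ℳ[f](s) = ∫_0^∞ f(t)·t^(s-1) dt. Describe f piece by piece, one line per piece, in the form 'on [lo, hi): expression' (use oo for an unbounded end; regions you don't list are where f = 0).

on [0, 1): t
on [1, 3/2): t + 3
on [3/2, 3): t*log(t)
on [3, oo): t**(-3)

decompose at 1, 3/2, 3; ℳ[f](s) sums the 4 pieces' integrals
on [0, 1): add ∫ t·t^(s-1) dt
segment [1, 3/2) carries (t + 3); integrate it
on [3/2, 3): add ∫ t*log(t)·t^(s-1) dt
between 3 and ∞ the integrand is t**(-3)·t^(s-1)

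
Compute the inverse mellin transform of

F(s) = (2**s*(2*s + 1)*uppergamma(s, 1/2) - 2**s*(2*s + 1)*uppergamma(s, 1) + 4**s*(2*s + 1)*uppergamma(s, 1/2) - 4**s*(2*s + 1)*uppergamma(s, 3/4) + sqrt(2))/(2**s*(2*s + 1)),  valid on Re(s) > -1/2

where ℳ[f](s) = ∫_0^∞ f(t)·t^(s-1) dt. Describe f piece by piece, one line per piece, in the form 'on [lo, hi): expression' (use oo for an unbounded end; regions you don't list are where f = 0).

slice at 1/2, 1, transform all 3 pieces, and sum them
segment 0 to 1/2 holds sqrt(t); add its integral
segment 1/2 to 1 holds exp(-t); add its integral
∫ exp(-t/2)·t^(s-1) over [1, 3/2)

on [0, 1/2): sqrt(t)
on [1/2, 1): exp(-t)
on [1, 3/2): exp(-t/2)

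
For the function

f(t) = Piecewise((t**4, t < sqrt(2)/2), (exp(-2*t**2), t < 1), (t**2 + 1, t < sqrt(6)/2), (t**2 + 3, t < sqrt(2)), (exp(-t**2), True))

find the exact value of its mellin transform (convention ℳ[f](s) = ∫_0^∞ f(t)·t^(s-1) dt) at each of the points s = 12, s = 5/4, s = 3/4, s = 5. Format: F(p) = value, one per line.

F(12) = (219072*E + 1986101*exp(2) + 36916992)*exp(-2)/86016
F(5/4) = 2**(3/8)*(-4368*3**(5/8) - 3024*2**(5/8) - 1365*uppergamma(5/8, 2) + 130 + 1365*2**(5/8)*uppergamma(5/8, 2) + 1365*uppergamma(5/8, 1) + 16464*2**(1/4))/5460
F(3/4) = 2**(5/8)*(-3344*3**(3/8) - 2128*2**(3/8) - 627*uppergamma(3/8, 2) + 627*2**(3/8)*uppergamma(3/8, 2) + 66 + 627*uppergamma(3/8, 1) + 5928*2**(3/4))/2508
F(5) = sqrt(2)*(3150*E + 630*sqrt(2)*(-7 + 6*sqrt(pi)*exp(2)*erfc(sqrt(2)) + 28*sqrt(2)) + (-9072*sqrt(3) - 3456*sqrt(2) - 945*sqrt(pi)*erfc(sqrt(2)) + 945*sqrt(pi)*erfc(1) + 71494)*exp(2))*exp(-2)/20160

peel off the power substitution: t**2 on [0, 1/2); exp(-2*t) on [1/2, 1); t + 1 on [1, 3/2); …
cuts at sqrt(2)/2, 1, sqrt(6)/2, sqrt(2): linearity sums the 5 kernel integrals
over [0, sqrt(2)/2), the kernel integral of t**4 enters the sum
[sqrt(2)/2, 1) adds the kernel integral of exp(-2*t**2)
for t in [1, sqrt(6)/2): the term is ∫ (t**2 + 1)·t^(s-1)
the [sqrt(6)/2, sqrt(2)) slice contributes ∫ (t**2 + 3)·t^(s-1) dt
∫ over [sqrt(2), ∞) of exp(-t**2)·t^(s-1) joins the sum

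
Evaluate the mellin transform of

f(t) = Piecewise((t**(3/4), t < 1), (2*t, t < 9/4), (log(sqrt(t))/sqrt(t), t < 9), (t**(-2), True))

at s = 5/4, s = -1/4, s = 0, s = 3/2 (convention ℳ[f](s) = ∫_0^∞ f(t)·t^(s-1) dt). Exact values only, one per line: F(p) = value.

F(5/4) = -68*sqrt(3)/27 - 7/18 + log(2**(sqrt(6))*3**(-sqrt(6) + 4*sqrt(3))) + 35*sqrt(6)/12
F(-1/4) = -2/3 - 8*sqrt(6)*log(2)/27 - 4*sqrt(3)*log(3)/27 - 212*sqrt(3)/2187 + 8*sqrt(6)*log(3)/27 + 178*sqrt(6)/81
F(0) = log(6**(2/3)/4) + 365/81
F(3/2) = 9*log(2)/4 + 271/90 + 27*log(3)/4

the power substitution comes off first: t**(3/2) on [0, 1); 2*t**2 on [1, 3/2); log(t)/t on [3/2, 3); …
summing 4 kernel integrals split by 1, 9/4, 9 yields ℳ[f](s)
[0, 1) adds the kernel integral of t**(3/4)
∫ 2*t·t^(s-1) over [1, 9/4)
on [9/4, 9) integrate f = log(sqrt(t))/sqrt(t) against the kernel
over [9, ∞), the kernel integral of t**(-2) enters the sum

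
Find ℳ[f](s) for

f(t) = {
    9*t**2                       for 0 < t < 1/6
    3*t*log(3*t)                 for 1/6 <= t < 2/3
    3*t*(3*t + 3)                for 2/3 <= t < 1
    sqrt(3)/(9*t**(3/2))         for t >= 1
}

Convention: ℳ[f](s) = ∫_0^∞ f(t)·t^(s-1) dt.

(360*2**(2*s)*(3 - 2*s)*(s + 1)**2 + 72*2**(2*s)*(s + 1)*(s + 2)*(2*s - 3)*log(2) - 216*2**(2*s)*(s + 1)*(2*s - 3) - 72*2**(2*s)*(s + 2)*(2*s - 3) - 8*sqrt(3)*6**s*(s + 1)**2*(s + 2) + 648*6**s*(s + 1)**2*(2*s - 3) + 324*6**s*(s + 1)*(2*s - 3) + 9*(s + 1)**2*(2*s - 3) + 18*(s + 1)*(s + 2)*(2*s - 3)*log(2) + 18*(s + 2)*(2*s - 3))/(36*6**s*(s + 1)**2*(s + 2)*(2*s - 3))
  -2 < Re(s) < 3/2

remove the common scale on t first: t**2 on [0, 1/2); t*log(t) on [1/2, 2); t*(t + 3) on [2, 3); …
undo the shared t-power: t**3 on [0, 1/2); t**2*log(t) on [1/2, 2); t**2*(t + 3) on [2, 3); …
back out the shared t-power: t on [0, 1/2); log(t) on [1/2, 2); t + 3 on [2, 3); …
cuts at 1/6, 2/3, 1: linearity sums the 4 kernel integrals
segment 0 to 1/6 holds 9*t**2; add its integral
between 1/6 and 2/3 the integrand is 3*t*log(3*t)·t^(s-1)
[2/3, 1) adds the kernel integral of 3*t*(3*t + 3)
on [1, ∞): add ∫ sqrt(3)/(9*t**(3/2))·t^(s-1) dt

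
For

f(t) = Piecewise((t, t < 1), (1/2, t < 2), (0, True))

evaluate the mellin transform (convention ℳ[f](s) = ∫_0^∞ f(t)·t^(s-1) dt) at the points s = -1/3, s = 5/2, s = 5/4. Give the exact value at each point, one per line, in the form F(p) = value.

integrate the 2 segments split at 1, then add the results
over [0, 1), the kernel integral of t enters the sum
for t in [1, 2): the term is ∫ 1/2·t^(s-1)

F(-1/3) = 3 - 3*2**(2/3)/4
F(5/2) = 3/35 + 4*sqrt(2)/5
F(5/4) = 2/45 + 4*2**(1/4)/5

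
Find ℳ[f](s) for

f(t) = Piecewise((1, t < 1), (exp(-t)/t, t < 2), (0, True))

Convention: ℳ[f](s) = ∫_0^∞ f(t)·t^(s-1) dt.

the shared t-power comes off first: t on [0, 1); exp(-t) on [1, 2)
slice at 1, transform all 2 pieces, and sum them
on [0, 1) integrate f = 1 against the kernel
for t in [1, 2): the term is ∫ exp(-t)/t·t^(s-1)

uppergamma(s - 1, 1) - uppergamma(s - 1, 2) + 1/s
  Re(s) > 0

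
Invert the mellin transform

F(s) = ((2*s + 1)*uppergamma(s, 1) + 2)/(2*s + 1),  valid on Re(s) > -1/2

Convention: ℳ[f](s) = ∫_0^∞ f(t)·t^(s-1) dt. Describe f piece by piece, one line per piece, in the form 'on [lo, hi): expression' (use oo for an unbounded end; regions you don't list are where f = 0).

on [0, 1): sqrt(t)
on [1, oo): exp(-t)

linearity at 1 turns ℳ[f](s) into 2 summed integrals
[0, 1) adds the kernel integral of sqrt(t)
over [1, ∞), the kernel integral of exp(-t) enters the sum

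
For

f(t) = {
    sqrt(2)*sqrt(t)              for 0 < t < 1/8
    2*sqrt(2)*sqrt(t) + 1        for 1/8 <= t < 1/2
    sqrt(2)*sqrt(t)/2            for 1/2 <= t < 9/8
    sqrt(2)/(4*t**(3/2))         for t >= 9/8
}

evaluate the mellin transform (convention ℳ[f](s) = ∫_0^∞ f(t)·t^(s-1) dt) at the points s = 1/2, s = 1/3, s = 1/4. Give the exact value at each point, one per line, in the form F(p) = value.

F(1/2) = 275*sqrt(2)/144
F(1/3) = -9/5 + 727*3**(2/3)/1260 + 12*2**(2/3)/5
F(1/4) = 2**(1/4)*(-630 + 167*sqrt(3) + 810*sqrt(2))/270

the common scale on t comes off first: sqrt(t) on [0, 1/4); 2*sqrt(t) + 1 on [1/4, 1); sqrt(t)/2 on [1, 9/4); …
back out the power substitution: t on [0, 1/2); 2*t + 1 on [1/2, 1); t/2 on [1, 3/2); …
the 4 pieces separated at 1/8, 1/2, 9/8 each add one integral
between 0 and 1/8 the integrand is sqrt(2)*sqrt(t)·t^(s-1)
the [1/8, 1/2) slice contributes ∫ (2*sqrt(2)*sqrt(t) + 1)·t^(s-1) dt
∫ sqrt(2)*sqrt(t)/2·t^(s-1) over [1/2, 9/8)
piece [9/8, ∞): integrate sqrt(2)/(4*t**(3/2)) against the kernel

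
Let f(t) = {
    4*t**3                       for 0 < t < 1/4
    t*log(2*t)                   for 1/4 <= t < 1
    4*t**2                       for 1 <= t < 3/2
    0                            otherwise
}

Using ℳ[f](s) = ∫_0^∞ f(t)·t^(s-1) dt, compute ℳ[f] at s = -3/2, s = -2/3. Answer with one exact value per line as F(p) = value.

peel off the shared t-power: 4*t**4 on [0, 1/4); t**2*log(2*t) on [1/4, 1); 4*t**3 on [1, 3/2)
strip the shared t-power: 4*t**2 on [0, 1/4); log(2*t) on [1/4, 1); 4*t on [1, 3/2)
back out the common scale on t: t**2 on [0, 1/2); log(t) on [1/2, 2); 2*t on [2, 3)
integrate the 3 segments split at 1/4, 1, then add the results
segment 0 to 1/4 holds 4*t**3; add its integral
the [1/4, 1) slice contributes ∫ t*log(2*t)·t^(s-1) dt
over [1, 3/2), the kernel integral of 4*t**2 enters the sum

F(-3/2) = -6*log(2) - 11/3 + 4*sqrt(6)
F(-2/3) = -12 + log(2**(3*2**(1/3)/2 + 3)) + 9*12**(1/3)/4 + 255*2**(1/3)/56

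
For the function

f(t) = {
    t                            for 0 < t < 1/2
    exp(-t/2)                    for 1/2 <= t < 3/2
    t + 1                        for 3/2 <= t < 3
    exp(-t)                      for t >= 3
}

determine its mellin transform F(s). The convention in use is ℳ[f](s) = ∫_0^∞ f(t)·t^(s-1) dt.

(2*2**s*s*(s + 1)*uppergamma(s, 3) - 5*3**s*s - 2*3**s + 2*4**s*s*(s + 1)*uppergamma(s, 1/4) - 2*4**s*s*(s + 1)*uppergamma(s, 3/4) + 8*6**s*s + 2*6**s + s)/(2*2**s*s*(s + 1))
  Re(s) > -1

slice at 1/2, 3/2, 3, transform all 4 pieces, and sum them
on [0, 1/2): add ∫ t·t^(s-1) dt
piece [1/2, 3/2): integrate exp(-t/2) against the kernel
over [3/2, 3), the kernel integral of (t + 1) enters the sum
on [3, ∞): add ∫ exp(-t)·t^(s-1) dt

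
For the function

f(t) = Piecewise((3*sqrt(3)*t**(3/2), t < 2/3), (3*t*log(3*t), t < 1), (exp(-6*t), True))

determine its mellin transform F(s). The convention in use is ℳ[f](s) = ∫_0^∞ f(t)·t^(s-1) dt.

(-12**s*s*(2*s + 3)*log(4) - 12**s*(2*s + 3)*log(4) + 12**s*(4*s + 6) + 12**s*sqrt(2)*(4*s**2 + 8*s + 4) + 3*18**s*s*(2*s + 3)*log(3) + 18**s*(-6*s - 9) + 3*18**s*(2*s + 3)*log(3) + 3**s*(2*s + 3)*(s**2 + 2*s + 1)*uppergamma(s, 6))/(18**s*(2*s + 3)*(s**2 + 2*s + 1))
  Re(s) > -3/2

reversing the common scale on t: t**(3/2) on [0, 2); t*log(t) on [2, 3); exp(-2*t) on [3, ∞)
breakpoints 2/3, 1: one integral from each of the 3 segments
over [0, 2/3), the kernel integral of 3*sqrt(3)*t**(3/2) enters the sum
between 2/3 and 1 the integrand is 3*t*log(3*t)·t^(s-1)
segment [1, ∞) carries exp(-6*t); integrate it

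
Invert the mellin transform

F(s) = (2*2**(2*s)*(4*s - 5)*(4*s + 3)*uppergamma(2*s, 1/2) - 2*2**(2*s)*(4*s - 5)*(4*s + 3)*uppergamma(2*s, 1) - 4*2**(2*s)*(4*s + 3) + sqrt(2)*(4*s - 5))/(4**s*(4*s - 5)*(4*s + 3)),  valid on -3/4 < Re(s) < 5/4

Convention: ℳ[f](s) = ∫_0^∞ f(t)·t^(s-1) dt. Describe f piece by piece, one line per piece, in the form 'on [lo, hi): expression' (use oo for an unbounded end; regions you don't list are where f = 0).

on [0, 1/4): t**(3/4)
on [1/4, 1): exp(-sqrt(t))
on [1, oo): t**(-5/4)

undo the power substitution: t**(3/2) on [0, 1/2); exp(-t) on [1/2, 1); t**(-5/2) on [1, ∞)
linearity at 1/4, 1 turns ℳ[f](s) into 3 summed integrals
∫ over [0, 1/4) of t**(3/4)·t^(s-1) joins the sum
over [1/4, 1), the kernel integral of exp(-sqrt(t)) enters the sum
the [1, ∞) slice contributes ∫ t**(-5/4)·t^(s-1) dt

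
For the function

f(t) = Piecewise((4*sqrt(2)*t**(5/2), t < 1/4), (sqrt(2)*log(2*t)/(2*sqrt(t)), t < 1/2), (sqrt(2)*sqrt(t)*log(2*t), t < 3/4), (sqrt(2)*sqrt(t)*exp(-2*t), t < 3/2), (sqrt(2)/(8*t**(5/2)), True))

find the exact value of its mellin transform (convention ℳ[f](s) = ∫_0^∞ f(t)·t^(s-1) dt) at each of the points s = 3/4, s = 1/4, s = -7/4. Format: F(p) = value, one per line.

F(3/4) = -192*2**(1/4)/25 - 12*3**(1/4)/25 - 2**(1/4)*uppergamma(5/4, 3)/2 + 2*6**(1/4)/63 + 2**(1/4)*uppergamma(5/4, 3/2)/2 + log(2**(2 - 3*3**(1/4)/5)*3**(3*3**(1/4)/5)) + 417/52
F(1/4) = -64*2**(3/4)/9 + log(2**(-4 - 2*3**(3/4)/3)*3**(2*3**(3/4)/3)) - 8*3**(3/4)/9 - 2**(3/4)*uppergamma(3/4, 3)/2 + 2*6**(3/4)/243 + 2**(3/4)*uppergamma(3/4, 3/2)/2 + 353/22
F(-7/4) = log(2**(-64/9 + 32*3**(3/4)/45)/3**(32*3**(3/4)/45)) - 128*3**(3/4)/225 - 2*2**(3/4)*uppergamma(-5/4, 3) + 8*6**(3/4)/4131 + 2*2**(3/4)*uppergamma(-5/4, 3/2) + 1792*2**(3/4)/2025 + 472/81

reversing the common scale on t: t**(5/2) on [0, 1/2); log(t)/sqrt(t) on [1/2, 1); sqrt(t)*log(t) on [1, 3/2); …
back out the shared t-power: t**2 on [0, 1/2); log(t)/t on [1/2, 1); log(t) on [1, 3/2); …
split f at 1/4, 1/2, 3/4, 3/2: ℳ[f](s) collects 5 kernel integrals
segment 0 to 1/4 holds 4*sqrt(2)*t**(5/2); add its integral
on [1/4, 1/2): add ∫ sqrt(2)*log(2*t)/(2*sqrt(t))·t^(s-1) dt
for t in [1/2, 3/4): the term is ∫ sqrt(2)*sqrt(t)*log(2*t)·t^(s-1)
on [3/4, 3/2) integrate f = sqrt(2)*sqrt(t)*exp(-2*t) against the kernel
segment 3/2 to ∞ holds sqrt(2)/(8*t**(5/2)); add its integral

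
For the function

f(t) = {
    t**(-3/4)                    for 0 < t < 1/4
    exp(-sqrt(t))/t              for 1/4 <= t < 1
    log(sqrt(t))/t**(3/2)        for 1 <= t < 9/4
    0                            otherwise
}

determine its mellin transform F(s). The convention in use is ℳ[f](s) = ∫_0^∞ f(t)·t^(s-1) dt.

2**(1 - 2*s)*(4**s*(4*s - 3)*(-4*s + 4*(s - 1)**2 + 5)*uppergamma(2*s - 2, 1/2) - 4**s*(4*s - 3)*(-4*s + 4*(s - 1)**2 + 5)*uppergamma(2*s - 2, 1) + 4**s*(108*s - 81)/27 + 9**s*(24 - 32*s)/27 + 9**s*(s - 1)*(4*s - 3)*(-16*log(2) + 16*log(3))/27 + 9**s*(4*s - 3)*(-8*log(3) + 8*log(2))/27 + sqrt(2)*(-432*s + 432*(s - 1)**2 + 540)/27)/((4*s - 3)*(-4*s + 4*(s - 1)**2 + 5))
  Re(s) > 3/4

the shared t-power comes off first: t**(1/4) on [0, 1/4); exp(-sqrt(t)) on [1/4, 1); log(sqrt(t))/sqrt(t) on [1, 9/4)
reversing the power substitution: sqrt(t) on [0, 1/2); exp(-t) on [1/2, 1); log(t)/t on [1, 3/2)
along the cuts 1/4, 1, ℳ[f](s) splits into 3 integrals
over [0, 1/4), the kernel integral of t**(-3/4) enters the sum
over [1/4, 1), the kernel integral of exp(-sqrt(t))/t enters the sum
segment 1 to 9/4 holds log(sqrt(t))/t**(3/2); add its integral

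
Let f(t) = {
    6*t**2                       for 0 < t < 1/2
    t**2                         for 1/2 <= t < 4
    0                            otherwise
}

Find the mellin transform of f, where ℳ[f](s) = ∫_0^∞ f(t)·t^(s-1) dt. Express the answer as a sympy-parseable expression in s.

decompose at 1/2; ℳ[f](s) sums the 2 pieces' integrals
over [0, 1/2), the kernel integral of 6*t**2 enters the sum
segment 1/2 to 4 holds t**2; add its integral

(64*2**(3*s) + 5)/(4*2**s*(s + 2))
  Re(s) > -2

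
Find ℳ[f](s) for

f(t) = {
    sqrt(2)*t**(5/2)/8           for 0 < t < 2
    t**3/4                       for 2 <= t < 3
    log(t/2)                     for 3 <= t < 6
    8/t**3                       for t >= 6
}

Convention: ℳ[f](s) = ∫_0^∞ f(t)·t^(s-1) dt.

back out the common scale on t: t**(5/2) on [0, 1); 2*t**3 on [1, 3/2); log(t) on [3/2, 3); …
undo the shared t-power: t**(3/2) on [0, 1); 2*t**2 on [1, 3/2); log(t)/t on [3/2, 3); …
summing 4 kernel integrals split by 2, 3, 6 yields ℳ[f](s)
on [0, 2) integrate f = sqrt(2)*t**(5/2)/8 against the kernel
for t in [2, 3): the term is ∫ t**3/4·t^(s-1)
between 3 and 6 the integrand is log(t/2)·t^(s-1)
on [6, ∞) integrate f = 8/t**3 against the kernel

2**s*2**(-s - 1)*(324*2**(s + 1)*(s - 3)*(s + 3)*(-2*s + (s + 1)**2 - 1) - 324*2**(s + 1)*(s - 3)*(2*s + 5)*(-2*s + (s + 1)**2 - 1) - 108*3**(s + 1)*(s - 3)*(s + 1)*(s + 3)*(2*s + 5)*log(3) + 108*3**(s + 1)*(s - 3)*(s + 1)*(s + 3)*(2*s + 5)*log(2) - 108*3**(s + 1)*(s - 3)*(s + 3)*(2*s + 5)*log(2) + 108*3**(s + 1)*(s - 3)*(s + 3)*(2*s + 5) + 108*3**(s + 1)*(s - 3)*(s + 3)*(2*s + 5)*log(3) + 729*3**(s + 1)*(s - 3)*(2*s + 5)*(-2*s + (s + 1)**2 - 1) + 54*6**(s + 1)*(s - 3)*(s + 1)*(s + 3)*(2*s + 5)*log(3) - 54*6**(s + 1)*(s - 3)*(s + 3)*(2*s + 5)*log(3) - 54*6**(s + 1)*(s - 3)*(s + 3)*(2*s + 5) - 2*6**(s + 1)*(s + 3)*(2*s + 5)*(-2*s + (s + 1)**2 - 1))/(162*(s - 3)*(s + 3)*(2*s + 5)*(-2*s + (s + 1)**2 - 1))
  -5/2 < Re(s) < 3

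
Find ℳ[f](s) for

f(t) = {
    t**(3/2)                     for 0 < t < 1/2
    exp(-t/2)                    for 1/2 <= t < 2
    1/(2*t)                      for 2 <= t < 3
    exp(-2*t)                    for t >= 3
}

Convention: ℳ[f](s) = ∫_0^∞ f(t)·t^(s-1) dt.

breakpoints 1/2, 2, 3: one integral from each of the 4 segments
on [0, 1/2): add ∫ t**(3/2)·t^(s-1) dt
over [1/2, 2), the kernel integral of exp(-t/2) enters the sum
between 2 and 3 the integrand is 1/(2*t)·t^(s-1)
between 3 and ∞ the integrand is exp(-2*t)·t^(s-1)

(12*24**s*(s - 1)*(2*s + 3)*uppergamma(s, 1/4) - 12*24**s*(s - 1)*(2*s + 3)*uppergamma(s, 1) - 3*24**s*(2*s + 3) + 2*36**s*(2*s + 3) + 12*6**s*(s - 1)*(2*s + 3)*uppergamma(s, 6) + 6*sqrt(2)*6**s*(s - 1))/(12*12**s*(s - 1)*(2*s + 3))
  Re(s) > -3/2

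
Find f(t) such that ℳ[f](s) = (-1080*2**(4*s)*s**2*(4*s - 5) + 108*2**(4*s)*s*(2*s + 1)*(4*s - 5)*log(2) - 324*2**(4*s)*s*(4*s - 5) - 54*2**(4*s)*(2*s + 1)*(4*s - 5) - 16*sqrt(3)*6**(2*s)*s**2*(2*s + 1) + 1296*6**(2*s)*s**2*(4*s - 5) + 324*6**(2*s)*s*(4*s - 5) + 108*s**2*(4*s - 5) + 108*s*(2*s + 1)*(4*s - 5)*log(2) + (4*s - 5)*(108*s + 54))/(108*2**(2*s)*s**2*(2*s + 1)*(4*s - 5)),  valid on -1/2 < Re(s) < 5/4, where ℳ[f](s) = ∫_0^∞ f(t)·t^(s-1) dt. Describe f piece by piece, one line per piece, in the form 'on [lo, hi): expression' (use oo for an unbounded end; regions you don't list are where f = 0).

on [0, 1/4): sqrt(t)
on [1/4, 4): log(sqrt(t))
on [4, 9): sqrt(t) + 3
on [9, oo): t**(-5/4)

back out the power substitution: t on [0, 1/2); log(t) on [1/2, 2); t + 3 on [2, 3); …
decompose at 1/4, 4, 9; ℳ[f](s) sums the 4 pieces' integrals
[0, 1/4) adds the kernel integral of sqrt(t)
∫ log(sqrt(t))·t^(s-1) over [1/4, 4)
[4, 9) adds the kernel integral of (sqrt(t) + 3)
∫ over [9, ∞) of t**(-5/4)·t^(s-1) joins the sum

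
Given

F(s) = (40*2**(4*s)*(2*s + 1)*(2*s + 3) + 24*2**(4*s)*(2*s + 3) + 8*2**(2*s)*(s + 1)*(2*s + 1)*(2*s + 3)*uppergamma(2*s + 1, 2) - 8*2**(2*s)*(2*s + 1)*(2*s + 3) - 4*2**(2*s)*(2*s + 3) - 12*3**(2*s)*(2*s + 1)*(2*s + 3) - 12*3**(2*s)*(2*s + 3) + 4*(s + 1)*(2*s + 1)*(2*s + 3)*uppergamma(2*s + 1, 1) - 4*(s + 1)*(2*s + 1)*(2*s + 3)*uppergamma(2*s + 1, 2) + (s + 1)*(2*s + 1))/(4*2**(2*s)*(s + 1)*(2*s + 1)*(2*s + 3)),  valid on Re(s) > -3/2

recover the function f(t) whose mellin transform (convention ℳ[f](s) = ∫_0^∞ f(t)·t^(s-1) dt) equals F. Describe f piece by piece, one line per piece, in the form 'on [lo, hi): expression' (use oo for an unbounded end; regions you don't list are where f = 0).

the shared t-power comes off first: t on [0, 1/4); exp(-2*sqrt(t)) on [1/4, 1); sqrt(t) + 1 on [1, 9/4); …
strip the power substitution: t**2 on [0, 1/2); exp(-2*t) on [1/2, 1); t + 1 on [1, 3/2); …
the 5 pieces separated at 1/4, 1, 9/4, 4 each add one integral
on [0, 1/4) integrate f = t**(3/2) against the kernel
for t in [1/4, 1): the term is ∫ sqrt(t)*exp(-2*sqrt(t))·t^(s-1)
between 1 and 9/4 the integrand is sqrt(t)*(sqrt(t) + 1)·t^(s-1)
segment [9/4, 4) carries sqrt(t)*(sqrt(t) + 3); integrate it
segment 4 to ∞ holds sqrt(t)*exp(-sqrt(t)); add its integral

on [0, 1/4): t**(3/2)
on [1/4, 1): sqrt(t)*exp(-2*sqrt(t))
on [1, 9/4): sqrt(t)*(sqrt(t) + 1)
on [9/4, 4): sqrt(t)*(sqrt(t) + 3)
on [4, oo): sqrt(t)*exp(-sqrt(t))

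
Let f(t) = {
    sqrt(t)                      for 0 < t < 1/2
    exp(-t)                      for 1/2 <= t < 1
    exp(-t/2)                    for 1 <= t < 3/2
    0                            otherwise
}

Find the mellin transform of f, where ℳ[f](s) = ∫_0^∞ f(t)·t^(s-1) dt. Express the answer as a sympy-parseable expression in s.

(2**s*(2*s + 1)*uppergamma(s, 1/2) - 2**s*(2*s + 1)*uppergamma(s, 1) + 4**s*(2*s + 1)*uppergamma(s, 1/2) - 4**s*(2*s + 1)*uppergamma(s, 3/4) + sqrt(2))/(2**s*(2*s + 1))
  Re(s) > -1/2

linearity at 1/2, 1 turns ℳ[f](s) into 3 summed integrals
the [0, 1/2) slice contributes ∫ sqrt(t)·t^(s-1) dt
for t in [1/2, 1): the term is ∫ exp(-t)·t^(s-1)
∫ over [1, 3/2) of exp(-t/2)·t^(s-1) joins the sum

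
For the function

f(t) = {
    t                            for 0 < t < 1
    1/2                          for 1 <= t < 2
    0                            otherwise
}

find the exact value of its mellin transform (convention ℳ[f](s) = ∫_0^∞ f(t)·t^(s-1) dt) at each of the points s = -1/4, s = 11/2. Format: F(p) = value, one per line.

F(-1/4) = 10/3 - 2**(3/4)
F(11/2) = 9/143 + 32*sqrt(2)/11

integrate the 2 segments split at 1, then add the results
on [0, 1): add ∫ t·t^(s-1) dt
segment 1 to 2 holds 1/2; add its integral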